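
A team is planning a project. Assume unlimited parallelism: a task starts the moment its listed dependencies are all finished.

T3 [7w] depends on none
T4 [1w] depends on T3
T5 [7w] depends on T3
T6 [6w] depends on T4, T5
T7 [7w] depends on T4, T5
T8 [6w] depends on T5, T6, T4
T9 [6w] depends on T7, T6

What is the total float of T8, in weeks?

1

T3→T5→T7→T9 = 7+7+7+6 = 27 sets the makespan at 27 weeks.
The longest chain containing T8 totals 26 weeks.
Slack of T8 = 21 − 20 = 1 week.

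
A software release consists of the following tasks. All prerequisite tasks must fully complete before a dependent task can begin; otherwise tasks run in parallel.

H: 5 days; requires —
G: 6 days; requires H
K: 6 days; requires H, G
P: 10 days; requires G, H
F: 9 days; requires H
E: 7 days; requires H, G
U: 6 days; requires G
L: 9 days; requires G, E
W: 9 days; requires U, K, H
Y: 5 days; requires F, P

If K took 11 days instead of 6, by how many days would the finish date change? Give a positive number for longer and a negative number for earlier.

4

As given, the longest chain is H→G→E→L = 5+6+7+9 = 27, so the finish is 27 days.
K has 1 day of float (longest path through it is 26).
Now H→G→K→W = 5+6+11+9 = 31 is longest, so the finish becomes 31 days.
Change in finish: 31 − 27 = +4 days.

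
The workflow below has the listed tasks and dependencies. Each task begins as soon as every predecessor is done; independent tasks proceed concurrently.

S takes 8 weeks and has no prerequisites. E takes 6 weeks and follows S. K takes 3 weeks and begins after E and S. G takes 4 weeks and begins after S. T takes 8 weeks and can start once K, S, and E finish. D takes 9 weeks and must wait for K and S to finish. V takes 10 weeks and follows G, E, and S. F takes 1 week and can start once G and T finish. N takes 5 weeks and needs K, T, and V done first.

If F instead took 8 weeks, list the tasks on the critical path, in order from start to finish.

S, E, K, T, F

Baseline: S→E→K→T→N = 8+6+3+8+5 = 30 → 30 weeks.
F has 4 weeks of float (longest path through it is 26).
New critical path: S→E→K→T→F = 8+6+3+8+8 = 33 ⇒ 33 weeks.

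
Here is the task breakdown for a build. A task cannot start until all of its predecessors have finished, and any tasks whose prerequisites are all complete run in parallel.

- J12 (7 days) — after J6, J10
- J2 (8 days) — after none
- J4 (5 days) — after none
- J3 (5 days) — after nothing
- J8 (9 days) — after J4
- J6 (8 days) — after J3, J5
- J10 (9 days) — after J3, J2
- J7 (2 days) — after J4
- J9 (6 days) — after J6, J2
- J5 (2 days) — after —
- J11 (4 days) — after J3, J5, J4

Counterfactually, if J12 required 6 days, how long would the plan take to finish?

23

As given, the longest chain is J2→J10→J12 = 8+9+7 = 24, so the finish is 24 days.
J12 is on the critical path; changing it to 6 makes that path 23 days.
The critical path is still J2→J10→J12; finish is now 23 days.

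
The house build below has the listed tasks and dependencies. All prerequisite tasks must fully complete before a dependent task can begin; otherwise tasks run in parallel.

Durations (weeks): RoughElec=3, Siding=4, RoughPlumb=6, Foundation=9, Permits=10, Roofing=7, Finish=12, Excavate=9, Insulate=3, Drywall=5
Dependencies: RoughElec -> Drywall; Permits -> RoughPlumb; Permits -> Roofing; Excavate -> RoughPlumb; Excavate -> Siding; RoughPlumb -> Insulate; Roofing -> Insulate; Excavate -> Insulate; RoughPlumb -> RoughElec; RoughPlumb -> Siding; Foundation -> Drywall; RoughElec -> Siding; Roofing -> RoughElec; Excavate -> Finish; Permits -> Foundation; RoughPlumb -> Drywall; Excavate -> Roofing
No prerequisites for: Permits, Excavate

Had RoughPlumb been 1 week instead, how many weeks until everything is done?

25

Critical path before the change: Permits→Roofing→RoughElec→Drywall = 10+7+3+5 = 25 giving 25 weeks.
RoughPlumb has 1 week of float (longest path through it is 24).
The critical path is still Permits→Roofing→RoughElec→Drywall; finish is now 25 weeks.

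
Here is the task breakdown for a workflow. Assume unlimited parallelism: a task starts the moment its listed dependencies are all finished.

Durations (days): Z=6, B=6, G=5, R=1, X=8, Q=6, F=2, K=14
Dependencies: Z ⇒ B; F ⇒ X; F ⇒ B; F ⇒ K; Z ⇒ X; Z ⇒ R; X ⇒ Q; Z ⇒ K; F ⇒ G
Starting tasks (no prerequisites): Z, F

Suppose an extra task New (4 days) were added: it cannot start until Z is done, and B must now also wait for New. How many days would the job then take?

20

Originally the job takes 20 days.
With New inserted, B now waits for max(Z, F, New).
New critical path: Z→K = 6+14 = 20 ⇒ 20 days.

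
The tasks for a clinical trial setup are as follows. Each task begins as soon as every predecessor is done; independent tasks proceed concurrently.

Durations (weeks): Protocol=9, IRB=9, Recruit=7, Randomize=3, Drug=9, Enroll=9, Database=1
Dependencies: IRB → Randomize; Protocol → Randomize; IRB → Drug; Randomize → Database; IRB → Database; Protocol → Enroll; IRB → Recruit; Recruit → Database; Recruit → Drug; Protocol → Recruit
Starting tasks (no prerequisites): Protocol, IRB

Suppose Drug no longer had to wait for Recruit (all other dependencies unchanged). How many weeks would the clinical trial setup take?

Original critical path: Protocol→Recruit→Drug = 9+7+9 = 25 ⇒ 25 weeks.
Without Recruit→Drug, Drug's earliest start moves from 16 to 9.
After: Protocol→Enroll = 9+9 = 18 → 18 weeks.

18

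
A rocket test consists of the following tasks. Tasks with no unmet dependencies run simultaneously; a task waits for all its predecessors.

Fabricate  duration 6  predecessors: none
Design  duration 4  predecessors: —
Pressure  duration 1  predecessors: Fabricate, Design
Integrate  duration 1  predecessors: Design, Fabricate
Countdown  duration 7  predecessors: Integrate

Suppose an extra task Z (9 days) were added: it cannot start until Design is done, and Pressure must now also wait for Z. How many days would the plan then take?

Originally the plan takes 14 days.
With Z inserted, Pressure now waits for max(Fabricate, Design, Z).
New critical path: Design→Z→Pressure = 4+9+1 = 14 ⇒ 14 days.

14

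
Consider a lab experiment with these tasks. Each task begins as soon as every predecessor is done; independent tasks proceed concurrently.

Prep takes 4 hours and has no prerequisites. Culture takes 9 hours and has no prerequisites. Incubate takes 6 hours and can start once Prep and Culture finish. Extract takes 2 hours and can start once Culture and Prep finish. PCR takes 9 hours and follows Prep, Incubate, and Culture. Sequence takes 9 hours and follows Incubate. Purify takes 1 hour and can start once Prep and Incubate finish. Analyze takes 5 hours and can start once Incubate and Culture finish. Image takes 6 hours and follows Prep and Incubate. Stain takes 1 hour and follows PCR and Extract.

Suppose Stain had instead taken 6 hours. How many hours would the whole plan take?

30

The binding path is Culture→Incubate→PCR→Stain = 9+6+9+1 = 25; finish at 25 hours.
Stain lies on that path, so at 6 hours the path becomes 30 hours.
That remains the longest chain; total 30 hours.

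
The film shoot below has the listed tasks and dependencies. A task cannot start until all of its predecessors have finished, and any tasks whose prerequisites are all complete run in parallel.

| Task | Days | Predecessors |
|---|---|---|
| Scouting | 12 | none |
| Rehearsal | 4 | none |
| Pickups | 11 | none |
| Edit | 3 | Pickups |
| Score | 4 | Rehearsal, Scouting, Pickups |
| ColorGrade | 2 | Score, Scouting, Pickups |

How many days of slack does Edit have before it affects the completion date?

4

Critical path: Scouting→Score→ColorGrade = 12+4+2 = 18, so the finish is 18 days.
Longest path through Edit: 14 days (earliest finish 14, latest finish 18).
Slack of Edit = 15 − 11 = 4 days.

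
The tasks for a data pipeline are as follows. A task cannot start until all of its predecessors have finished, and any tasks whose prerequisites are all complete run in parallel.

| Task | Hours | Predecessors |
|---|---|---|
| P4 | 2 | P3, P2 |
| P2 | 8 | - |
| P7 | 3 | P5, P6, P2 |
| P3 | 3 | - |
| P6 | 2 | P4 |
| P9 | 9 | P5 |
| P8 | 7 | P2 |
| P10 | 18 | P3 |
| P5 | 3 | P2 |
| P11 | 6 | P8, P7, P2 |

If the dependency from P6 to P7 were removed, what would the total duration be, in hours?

Before: longest chain P2→P4→P6→P7→P11 = 8+2+2+3+6 = 21, finish 21.
Without P6→P7, P7's earliest start moves from 12 to 11.
The longest chain is now P2→P8→P11 = 8+7+6 = 21, so the data pipeline takes 21 hours.

21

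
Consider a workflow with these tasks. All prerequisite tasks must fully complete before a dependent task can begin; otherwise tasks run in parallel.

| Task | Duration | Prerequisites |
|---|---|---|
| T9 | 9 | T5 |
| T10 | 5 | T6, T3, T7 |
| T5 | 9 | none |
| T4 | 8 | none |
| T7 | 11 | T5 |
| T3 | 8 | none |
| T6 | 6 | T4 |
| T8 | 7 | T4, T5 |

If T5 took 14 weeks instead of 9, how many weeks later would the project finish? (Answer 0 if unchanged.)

5

Actual critical path: T5→T7→T10 = 9+11+5 = 25 ⇒ 25 weeks.
T5 lies on that path, so at 14 weeks the path becomes 30 weeks.
That remains the longest chain; total 30 weeks.
Change in finish: 30 − 25 = +5 weeks.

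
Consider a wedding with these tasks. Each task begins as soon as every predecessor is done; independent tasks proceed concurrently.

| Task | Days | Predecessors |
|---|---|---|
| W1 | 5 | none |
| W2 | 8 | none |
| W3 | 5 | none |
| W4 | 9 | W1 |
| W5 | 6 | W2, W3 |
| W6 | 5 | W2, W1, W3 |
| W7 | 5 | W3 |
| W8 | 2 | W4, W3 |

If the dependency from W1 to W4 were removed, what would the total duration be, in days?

14

Original critical path: W1→W4→W8 = 5+9+2 = 16 ⇒ 16 days.
Without W1→W4, W4's earliest start moves from 5 to 0.
The longest chain is now W2→W5 = 8+6 = 14, so the project takes 14 days.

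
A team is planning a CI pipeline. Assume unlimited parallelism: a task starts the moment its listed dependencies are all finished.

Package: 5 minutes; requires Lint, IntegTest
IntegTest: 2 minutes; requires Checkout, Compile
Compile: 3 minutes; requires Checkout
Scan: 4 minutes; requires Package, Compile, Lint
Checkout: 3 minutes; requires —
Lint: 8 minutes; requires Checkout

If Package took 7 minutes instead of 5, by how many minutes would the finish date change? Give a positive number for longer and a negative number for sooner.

2

The binding path is Checkout→Lint→Package→Scan = 3+8+5+4 = 20; finish at 20 minutes.
Since Package is critical, the +2 change carries straight to that chain (now 22 minutes).
That remains the longest chain; total 22 minutes.
Change in finish: 22 − 20 = +2 minutes.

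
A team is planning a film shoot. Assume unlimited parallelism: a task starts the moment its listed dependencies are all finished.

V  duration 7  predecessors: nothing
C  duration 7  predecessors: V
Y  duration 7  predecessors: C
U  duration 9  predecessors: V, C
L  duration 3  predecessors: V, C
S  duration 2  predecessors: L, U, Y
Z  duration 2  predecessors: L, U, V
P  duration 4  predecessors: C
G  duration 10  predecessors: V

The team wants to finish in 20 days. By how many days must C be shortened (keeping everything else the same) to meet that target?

Current finish: 25 days; target: 20.
C is on every critical path, so each day cut from C cuts the finish by one (this holds down to a finish of 19).
Need 25 − 20 = 5 days off C → C becomes 2 days, finish becomes 20.

5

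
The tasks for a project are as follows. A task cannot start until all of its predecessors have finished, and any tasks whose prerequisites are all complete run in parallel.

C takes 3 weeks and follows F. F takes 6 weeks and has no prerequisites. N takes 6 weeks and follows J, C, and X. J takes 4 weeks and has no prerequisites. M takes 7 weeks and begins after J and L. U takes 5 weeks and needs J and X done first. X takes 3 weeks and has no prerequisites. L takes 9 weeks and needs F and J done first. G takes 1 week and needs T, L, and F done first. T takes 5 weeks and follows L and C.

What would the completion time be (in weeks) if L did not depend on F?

20

Original critical path: F→L→M = 6+9+7 = 22 ⇒ 22 weeks.
Without F→L, L's earliest start moves from 6 to 4.
The longest chain is now J→L→M = 4+9+7 = 20, so the project takes 20 weeks.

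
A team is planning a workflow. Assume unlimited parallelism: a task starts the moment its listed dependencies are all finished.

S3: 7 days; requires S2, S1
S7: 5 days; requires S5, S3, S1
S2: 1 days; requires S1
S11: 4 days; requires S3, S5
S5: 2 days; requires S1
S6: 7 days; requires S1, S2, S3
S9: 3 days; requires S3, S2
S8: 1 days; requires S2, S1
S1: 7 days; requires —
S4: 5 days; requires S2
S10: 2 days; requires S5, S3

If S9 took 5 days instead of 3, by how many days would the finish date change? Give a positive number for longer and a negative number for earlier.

Actual critical path: S1→S2→S3→S6 = 7+1+7+7 = 22 ⇒ 22 days.
The longest path through S9 is only 18 days, so S9 has float 4.
No other chain overtakes it, so the finish is 22 days.
Change in finish: 22 − 22 = +0 days.

0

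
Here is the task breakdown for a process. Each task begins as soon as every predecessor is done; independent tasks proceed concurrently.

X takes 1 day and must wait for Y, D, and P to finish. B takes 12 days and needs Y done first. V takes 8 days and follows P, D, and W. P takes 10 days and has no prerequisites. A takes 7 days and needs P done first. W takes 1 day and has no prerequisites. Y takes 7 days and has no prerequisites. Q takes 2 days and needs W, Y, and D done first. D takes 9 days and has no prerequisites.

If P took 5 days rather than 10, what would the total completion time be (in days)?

19

Critical path before the change: Y→B = 7+12 = 19 giving 19 days.
P has 1 day of float (longest path through it is 18).
The critical path is still Y→B; finish is now 19 days.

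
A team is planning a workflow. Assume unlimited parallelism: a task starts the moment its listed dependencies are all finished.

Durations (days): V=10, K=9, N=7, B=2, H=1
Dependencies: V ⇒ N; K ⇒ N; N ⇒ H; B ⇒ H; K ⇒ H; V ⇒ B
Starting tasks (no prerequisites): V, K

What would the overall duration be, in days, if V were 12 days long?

Critical path before the change: V→N→H = 10+7+1 = 18 giving 18 days.
V is on the critical path; changing it to 12 makes that path 20 days.
The critical path is still V→N→H; finish is now 20 days.

20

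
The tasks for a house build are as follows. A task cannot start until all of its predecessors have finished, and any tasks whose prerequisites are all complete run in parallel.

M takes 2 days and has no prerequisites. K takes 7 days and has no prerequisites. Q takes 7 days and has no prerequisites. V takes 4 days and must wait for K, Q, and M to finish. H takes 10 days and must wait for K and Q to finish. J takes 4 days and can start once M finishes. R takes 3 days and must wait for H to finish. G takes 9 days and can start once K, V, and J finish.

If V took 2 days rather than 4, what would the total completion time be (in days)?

20

Actual critical path: K→V→G = 7+4+9 = 20 ⇒ 20 days.
Since V is critical, the -2 change carries straight to that chain (now 18 days).
New critical path: K→H→R = 7+10+3 = 20 ⇒ 20 days.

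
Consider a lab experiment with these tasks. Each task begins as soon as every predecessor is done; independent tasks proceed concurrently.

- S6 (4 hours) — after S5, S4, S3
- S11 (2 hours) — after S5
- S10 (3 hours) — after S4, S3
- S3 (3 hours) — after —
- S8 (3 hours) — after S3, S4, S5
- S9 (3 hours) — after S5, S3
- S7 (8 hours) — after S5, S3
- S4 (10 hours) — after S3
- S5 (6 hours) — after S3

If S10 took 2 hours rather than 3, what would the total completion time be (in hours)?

The binding path is S3→S4→S6 = 3+10+4 = 17; finish at 17 hours.
S10 has 1 hour of float (longest path through it is 16).
That remains the longest chain; total 17 hours.

17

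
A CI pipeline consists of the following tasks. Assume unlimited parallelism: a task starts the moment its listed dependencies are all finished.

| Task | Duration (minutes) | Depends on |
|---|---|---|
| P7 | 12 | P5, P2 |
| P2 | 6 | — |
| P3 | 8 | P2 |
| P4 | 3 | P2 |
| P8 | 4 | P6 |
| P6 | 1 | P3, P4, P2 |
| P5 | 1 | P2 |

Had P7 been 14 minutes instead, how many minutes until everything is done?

21

The binding path is P2→P5→P7 = 6+1+12 = 19; finish at 19 minutes.
P7 is on the critical path; changing it to 14 makes that path 21 minutes.
No other chain overtakes it, so the finish is 21 minutes.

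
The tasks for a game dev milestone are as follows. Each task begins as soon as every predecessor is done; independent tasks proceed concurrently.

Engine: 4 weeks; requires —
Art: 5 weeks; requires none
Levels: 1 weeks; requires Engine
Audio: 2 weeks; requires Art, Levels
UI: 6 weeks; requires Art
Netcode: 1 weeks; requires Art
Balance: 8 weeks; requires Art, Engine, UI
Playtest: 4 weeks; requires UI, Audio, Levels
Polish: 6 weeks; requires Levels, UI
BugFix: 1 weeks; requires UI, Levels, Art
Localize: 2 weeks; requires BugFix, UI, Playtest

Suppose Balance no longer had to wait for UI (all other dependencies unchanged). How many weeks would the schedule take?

17

With the dependency in place, Art→UI→Balance = 5+6+8 = 19 sets the finish at 19 weeks.
Without UI→Balance, Balance's earliest start moves from 11 to 5.
After: Art→UI→Playtest→Localize = 5+6+4+2 = 17 → 17 weeks.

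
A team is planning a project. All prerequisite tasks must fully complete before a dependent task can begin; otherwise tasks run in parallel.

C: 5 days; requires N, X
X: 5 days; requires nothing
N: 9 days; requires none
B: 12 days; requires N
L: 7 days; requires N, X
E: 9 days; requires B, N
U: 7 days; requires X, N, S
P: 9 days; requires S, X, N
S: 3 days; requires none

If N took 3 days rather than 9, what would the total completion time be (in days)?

24

The binding path is N→B→E = 9+12+9 = 30; finish at 30 days.
N lies on that path, so at 3 days the path becomes 24 days.
The critical path is still N→B→E; finish is now 24 days.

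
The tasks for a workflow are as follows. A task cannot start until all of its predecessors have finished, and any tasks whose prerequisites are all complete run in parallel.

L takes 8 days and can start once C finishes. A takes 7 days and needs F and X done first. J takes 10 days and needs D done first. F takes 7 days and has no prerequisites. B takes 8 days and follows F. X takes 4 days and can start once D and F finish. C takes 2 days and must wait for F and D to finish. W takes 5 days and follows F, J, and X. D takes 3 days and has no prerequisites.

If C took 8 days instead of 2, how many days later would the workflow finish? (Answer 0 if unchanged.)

5

The binding path is D→J→W = 3+10+5 = 18; finish at 18 days.
The longest path through C is only 17 days, so C has float 1.
Now F→C→L = 7+8+8 = 23 is longest, so the finish becomes 23 days.
Change in finish: 23 − 18 = +5 days.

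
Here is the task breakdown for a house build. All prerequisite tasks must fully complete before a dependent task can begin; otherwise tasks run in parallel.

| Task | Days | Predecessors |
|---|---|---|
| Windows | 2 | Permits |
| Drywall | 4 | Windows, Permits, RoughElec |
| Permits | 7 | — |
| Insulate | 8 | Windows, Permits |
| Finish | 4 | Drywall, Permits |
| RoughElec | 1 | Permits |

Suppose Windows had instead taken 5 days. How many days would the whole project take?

Baseline: Permits→Windows→Insulate = 7+2+8 = 17 → 17 days.
Since Windows is critical, the +3 change carries straight to that chain (now 20 days).
That remains the longest chain; total 20 days.

20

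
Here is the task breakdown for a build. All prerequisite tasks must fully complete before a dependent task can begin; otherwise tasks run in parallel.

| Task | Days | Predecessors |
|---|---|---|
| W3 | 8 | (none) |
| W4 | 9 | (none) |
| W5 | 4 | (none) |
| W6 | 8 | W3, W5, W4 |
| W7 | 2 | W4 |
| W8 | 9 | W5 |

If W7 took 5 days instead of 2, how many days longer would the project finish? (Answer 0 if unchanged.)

Baseline: W4→W6 = 9+8 = 17 → 17 days.
W7 is off the critical path — its longest chain is 11 days, giving 6 of slack.
The critical path is still W4→W6; finish is now 17 days.
Change in finish: 17 − 17 = +0 days.

0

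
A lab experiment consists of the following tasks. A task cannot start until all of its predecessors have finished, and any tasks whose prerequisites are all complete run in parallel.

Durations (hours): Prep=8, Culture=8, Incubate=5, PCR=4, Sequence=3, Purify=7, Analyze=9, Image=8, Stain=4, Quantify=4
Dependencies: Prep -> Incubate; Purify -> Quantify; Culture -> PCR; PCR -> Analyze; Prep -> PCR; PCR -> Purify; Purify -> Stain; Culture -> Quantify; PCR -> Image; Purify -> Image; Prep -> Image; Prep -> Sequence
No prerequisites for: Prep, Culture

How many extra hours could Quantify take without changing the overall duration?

4

Critical path: Prep→PCR→Purify→Image = 8+4+7+8 = 27, so the finish is 27 hours.
Longest path through Quantify: 23 hours (earliest finish 23, latest finish 27).
Float = 27 − 23 = 4.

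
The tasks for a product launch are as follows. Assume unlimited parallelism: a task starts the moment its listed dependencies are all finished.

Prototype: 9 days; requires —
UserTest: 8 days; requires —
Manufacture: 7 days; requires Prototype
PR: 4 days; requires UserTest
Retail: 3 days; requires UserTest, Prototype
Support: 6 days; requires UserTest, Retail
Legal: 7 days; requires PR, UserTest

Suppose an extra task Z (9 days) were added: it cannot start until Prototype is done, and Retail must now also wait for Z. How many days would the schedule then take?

Originally the schedule takes 19 days.
With Z inserted, Retail now waits for max(UserTest, Prototype, Z).
New critical path: Prototype→Z→Retail→Support = 9+9+3+6 = 27 ⇒ 27 days.

27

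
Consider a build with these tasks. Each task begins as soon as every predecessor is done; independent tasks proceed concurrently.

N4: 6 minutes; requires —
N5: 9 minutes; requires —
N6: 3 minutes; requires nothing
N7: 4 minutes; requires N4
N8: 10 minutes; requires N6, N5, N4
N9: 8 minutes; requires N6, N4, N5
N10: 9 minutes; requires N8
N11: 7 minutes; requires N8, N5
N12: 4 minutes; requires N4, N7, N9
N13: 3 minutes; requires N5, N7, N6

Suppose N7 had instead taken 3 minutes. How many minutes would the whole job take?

28

Baseline: N5→N8→N10 = 9+10+9 = 28 → 28 minutes.
The longest path through N7 is only 14 minutes, so N7 has float 14.
No other chain overtakes it, so the finish is 28 minutes.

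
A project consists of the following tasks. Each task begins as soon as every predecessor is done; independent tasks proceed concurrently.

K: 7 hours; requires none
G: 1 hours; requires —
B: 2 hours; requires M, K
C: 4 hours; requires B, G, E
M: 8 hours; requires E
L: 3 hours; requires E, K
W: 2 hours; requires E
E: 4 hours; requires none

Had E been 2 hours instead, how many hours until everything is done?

Baseline: E→M→B→C = 4+8+2+4 = 18 → 18 hours.
E lies on that path, so at 2 hours the path becomes 16 hours.
That remains the longest chain; total 16 hours.

16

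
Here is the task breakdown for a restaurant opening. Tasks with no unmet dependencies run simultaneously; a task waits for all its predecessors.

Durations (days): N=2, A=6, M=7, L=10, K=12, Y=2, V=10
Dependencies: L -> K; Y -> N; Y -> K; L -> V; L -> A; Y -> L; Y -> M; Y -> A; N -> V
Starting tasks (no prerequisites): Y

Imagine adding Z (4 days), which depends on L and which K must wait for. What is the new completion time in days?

Originally the restaurant opening takes 24 days.
With Z inserted, K now waits for max(L, Y, Z).
New critical path: Y→L→Z→K = 2+10+4+12 = 28 ⇒ 28 days.

28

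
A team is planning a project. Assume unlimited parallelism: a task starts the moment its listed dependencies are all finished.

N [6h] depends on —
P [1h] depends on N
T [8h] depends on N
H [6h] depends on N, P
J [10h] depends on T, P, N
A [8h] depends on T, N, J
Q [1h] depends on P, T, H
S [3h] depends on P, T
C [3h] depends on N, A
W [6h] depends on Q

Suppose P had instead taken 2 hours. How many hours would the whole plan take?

Baseline: N→T→J→A→C = 6+8+10+8+3 = 35 → 35 hours.
P has 7 hours of float (longest path through it is 28).
The critical path is still N→T→J→A→C; finish is now 35 hours.

35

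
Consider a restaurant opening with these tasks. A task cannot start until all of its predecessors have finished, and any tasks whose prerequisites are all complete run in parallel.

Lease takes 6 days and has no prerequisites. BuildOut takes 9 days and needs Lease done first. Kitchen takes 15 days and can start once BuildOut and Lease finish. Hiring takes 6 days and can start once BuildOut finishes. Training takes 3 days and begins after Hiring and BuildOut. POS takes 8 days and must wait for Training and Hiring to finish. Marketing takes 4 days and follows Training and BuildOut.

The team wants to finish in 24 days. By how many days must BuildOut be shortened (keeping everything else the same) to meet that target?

Current finish: 32 days; target: 24.
BuildOut is on every critical path, so each day cut from BuildOut cuts the finish by one (this holds down to a finish of 24).
Need 32 − 24 = 8 days off BuildOut → BuildOut becomes 1 day, finish becomes 24.

8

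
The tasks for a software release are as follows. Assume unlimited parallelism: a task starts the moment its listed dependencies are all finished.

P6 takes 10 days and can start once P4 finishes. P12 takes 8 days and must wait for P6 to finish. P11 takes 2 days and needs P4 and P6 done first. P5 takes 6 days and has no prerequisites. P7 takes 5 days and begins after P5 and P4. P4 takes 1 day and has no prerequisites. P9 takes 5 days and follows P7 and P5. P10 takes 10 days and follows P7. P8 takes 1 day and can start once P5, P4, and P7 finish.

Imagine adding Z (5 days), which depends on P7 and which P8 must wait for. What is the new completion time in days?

Originally the schedule takes 21 days.
With Z inserted, P8 now waits for max(P5, P4, P7, Z).
New critical path: P5→P7→P10 = 6+5+10 = 21 ⇒ 21 days.

21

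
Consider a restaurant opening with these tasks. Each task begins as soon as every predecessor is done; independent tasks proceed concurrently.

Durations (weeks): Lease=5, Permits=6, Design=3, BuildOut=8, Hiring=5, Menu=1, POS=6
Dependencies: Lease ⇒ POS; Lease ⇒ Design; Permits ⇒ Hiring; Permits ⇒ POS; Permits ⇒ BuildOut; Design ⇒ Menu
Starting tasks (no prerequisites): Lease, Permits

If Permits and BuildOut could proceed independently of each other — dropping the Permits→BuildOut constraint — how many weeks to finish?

12

With the dependency in place, Permits→BuildOut = 6+8 = 14 sets the finish at 14 weeks.
Without Permits→BuildOut, BuildOut's earliest start moves from 6 to 0.
New critical path: Permits→POS = 6+6 = 12 ⇒ 12 weeks.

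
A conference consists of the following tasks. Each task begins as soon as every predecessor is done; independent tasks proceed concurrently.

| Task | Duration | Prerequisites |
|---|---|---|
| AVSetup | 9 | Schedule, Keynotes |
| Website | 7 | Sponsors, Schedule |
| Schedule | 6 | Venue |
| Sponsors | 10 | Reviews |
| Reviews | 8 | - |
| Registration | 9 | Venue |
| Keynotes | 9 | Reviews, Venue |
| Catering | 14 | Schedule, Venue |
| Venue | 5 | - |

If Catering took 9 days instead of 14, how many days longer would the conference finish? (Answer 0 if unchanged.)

0

Critical path before the change: Reviews→Keynotes→AVSetup = 8+9+9 = 26 giving 26 days.
Catering is off the critical path — its longest chain is 25 days, giving 1 of slack.
No other chain overtakes it, so the finish is 26 days.
Change in finish: 26 − 26 = +0 days.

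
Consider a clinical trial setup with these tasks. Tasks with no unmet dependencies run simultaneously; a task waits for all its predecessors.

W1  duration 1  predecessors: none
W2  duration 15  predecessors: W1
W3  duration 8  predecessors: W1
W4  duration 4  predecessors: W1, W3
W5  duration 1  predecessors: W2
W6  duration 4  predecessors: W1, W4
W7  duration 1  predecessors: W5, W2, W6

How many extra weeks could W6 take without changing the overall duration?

0

W1→W2→W5→W7 = 1+15+1+1 = 18 sets the makespan at 18 weeks.
The longest chain containing W6 totals 18 weeks.
Slack of W6 = 13 − 13 = 0 weeks.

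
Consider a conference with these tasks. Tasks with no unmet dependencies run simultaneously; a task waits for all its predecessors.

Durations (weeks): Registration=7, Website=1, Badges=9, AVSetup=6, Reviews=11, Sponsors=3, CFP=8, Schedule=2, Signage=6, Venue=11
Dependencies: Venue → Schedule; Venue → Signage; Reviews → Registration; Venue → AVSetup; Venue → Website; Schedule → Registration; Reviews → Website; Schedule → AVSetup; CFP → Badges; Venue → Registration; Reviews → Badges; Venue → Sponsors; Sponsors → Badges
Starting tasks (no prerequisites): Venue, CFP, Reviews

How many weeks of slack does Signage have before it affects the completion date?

Venue→Sponsors→Badges = 11+3+9 = 23 sets the makespan at 23 weeks.
Longest path through Signage: 17 weeks (earliest finish 17, latest finish 23).
So Signage can slip 23 − 17 = 6 weeks.

6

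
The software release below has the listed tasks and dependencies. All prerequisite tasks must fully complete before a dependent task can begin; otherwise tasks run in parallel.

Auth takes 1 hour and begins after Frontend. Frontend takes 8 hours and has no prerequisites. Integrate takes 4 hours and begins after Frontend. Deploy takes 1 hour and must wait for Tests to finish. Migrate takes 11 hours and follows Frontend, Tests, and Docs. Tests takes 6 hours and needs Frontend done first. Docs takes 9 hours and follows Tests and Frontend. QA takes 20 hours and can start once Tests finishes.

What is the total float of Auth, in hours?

Frontend→Tests→Docs→Migrate = 8+6+9+11 = 34 sets the makespan at 34 hours.
The longest chain containing Auth totals 9 hours.
So Auth can slip 34 − 9 = 25 hours.

25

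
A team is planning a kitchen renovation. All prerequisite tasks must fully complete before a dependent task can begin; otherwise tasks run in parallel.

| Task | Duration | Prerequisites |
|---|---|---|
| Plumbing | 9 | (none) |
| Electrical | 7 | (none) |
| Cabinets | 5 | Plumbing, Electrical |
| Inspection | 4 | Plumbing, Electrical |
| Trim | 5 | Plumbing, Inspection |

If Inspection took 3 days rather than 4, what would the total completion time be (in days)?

The binding path is Plumbing→Inspection→Trim = 9+4+5 = 18; finish at 18 days.
Since Inspection is critical, the -1 change carries straight to that chain (now 17 days).
The critical path is still Plumbing→Inspection→Trim; finish is now 17 days.

17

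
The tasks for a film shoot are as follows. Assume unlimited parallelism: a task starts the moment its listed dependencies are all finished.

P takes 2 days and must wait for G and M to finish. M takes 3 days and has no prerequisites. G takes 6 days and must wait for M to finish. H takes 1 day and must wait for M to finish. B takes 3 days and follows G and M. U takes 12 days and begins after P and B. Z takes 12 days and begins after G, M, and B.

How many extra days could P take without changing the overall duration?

1

Critical path: M→G→B→Z = 3+6+3+12 = 24, so the finish is 24 days.
Longest path through P: 23 days (earliest finish 11, latest finish 12).
So P can slip 12 − 11 = 1 day.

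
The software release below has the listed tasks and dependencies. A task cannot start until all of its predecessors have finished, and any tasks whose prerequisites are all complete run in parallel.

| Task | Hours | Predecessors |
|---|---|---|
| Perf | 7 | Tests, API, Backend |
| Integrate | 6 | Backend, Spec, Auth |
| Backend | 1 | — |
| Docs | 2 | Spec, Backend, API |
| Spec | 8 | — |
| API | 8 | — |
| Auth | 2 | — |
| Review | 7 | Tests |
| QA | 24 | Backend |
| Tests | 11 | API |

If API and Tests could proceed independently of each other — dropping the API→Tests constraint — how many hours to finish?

25

With the dependency in place, API→Tests→Review = 8+11+7 = 26 sets the finish at 26 hours.
Without API→Tests, Tests's earliest start moves from 8 to 0.
After: Backend→QA = 1+24 = 25 → 25 hours.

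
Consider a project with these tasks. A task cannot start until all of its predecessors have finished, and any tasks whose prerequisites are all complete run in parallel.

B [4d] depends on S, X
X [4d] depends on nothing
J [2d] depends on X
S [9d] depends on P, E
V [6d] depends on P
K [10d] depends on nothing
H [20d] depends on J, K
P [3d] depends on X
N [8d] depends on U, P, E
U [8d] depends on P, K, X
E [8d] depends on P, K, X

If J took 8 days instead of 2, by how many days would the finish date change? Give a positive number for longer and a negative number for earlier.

1

The binding path is K→E→S→B = 10+8+9+4 = 31; finish at 31 days.
J is off the critical path — its longest chain is 26 days, giving 5 of slack.
New critical path: X→J→H = 4+8+20 = 32 ⇒ 32 days.
Change in finish: 32 − 31 = +1 days.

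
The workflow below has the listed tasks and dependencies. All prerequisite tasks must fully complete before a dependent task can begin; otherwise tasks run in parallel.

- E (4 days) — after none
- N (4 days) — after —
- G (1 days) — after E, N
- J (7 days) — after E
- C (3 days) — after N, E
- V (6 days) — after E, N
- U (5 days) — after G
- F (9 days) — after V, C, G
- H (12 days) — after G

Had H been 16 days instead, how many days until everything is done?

The binding path is E→V→F = 4+6+9 = 19; finish at 19 days.
H has 2 days of float (longest path through it is 17).
Now E→G→H = 4+1+16 = 21 is longest, so the finish becomes 21 days.

21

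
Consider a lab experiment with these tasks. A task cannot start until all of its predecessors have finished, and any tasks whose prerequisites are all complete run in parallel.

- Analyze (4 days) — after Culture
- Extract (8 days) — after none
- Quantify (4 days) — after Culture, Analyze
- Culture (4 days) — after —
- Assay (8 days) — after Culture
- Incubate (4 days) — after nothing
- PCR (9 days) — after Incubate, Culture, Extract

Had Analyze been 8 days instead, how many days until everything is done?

Actual critical path: Extract→PCR = 8+9 = 17 ⇒ 17 days.
Analyze is off the critical path — its longest chain is 12 days, giving 5 of slack.
That remains the longest chain; total 17 days.

17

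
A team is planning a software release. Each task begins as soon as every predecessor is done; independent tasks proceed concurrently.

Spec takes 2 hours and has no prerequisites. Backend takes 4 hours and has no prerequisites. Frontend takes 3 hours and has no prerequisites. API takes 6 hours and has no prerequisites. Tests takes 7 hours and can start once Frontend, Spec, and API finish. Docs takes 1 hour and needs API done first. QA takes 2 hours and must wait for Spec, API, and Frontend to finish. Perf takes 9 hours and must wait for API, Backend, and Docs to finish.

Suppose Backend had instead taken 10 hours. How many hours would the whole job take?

19

Baseline: API→Docs→Perf = 6+1+9 = 16 → 16 hours.
Backend is off the critical path — its longest chain is 13 hours, giving 3 of slack.
The binding chain switches to Backend→Perf = 10+9 = 19; finish 19 hours.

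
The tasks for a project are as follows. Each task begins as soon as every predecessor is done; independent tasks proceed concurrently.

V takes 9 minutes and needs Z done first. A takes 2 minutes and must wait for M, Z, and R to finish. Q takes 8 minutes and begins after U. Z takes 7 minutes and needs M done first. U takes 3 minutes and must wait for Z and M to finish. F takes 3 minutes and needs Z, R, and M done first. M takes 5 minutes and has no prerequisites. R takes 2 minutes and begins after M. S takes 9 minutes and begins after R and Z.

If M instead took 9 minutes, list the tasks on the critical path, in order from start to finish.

Critical path before the change: M→Z→U→Q = 5+7+3+8 = 23 giving 23 minutes.
M lies on that path, so at 9 minutes the path becomes 27 minutes.
The critical path is still M→Z→U→Q; finish is now 27 minutes.

M, Z, U, Q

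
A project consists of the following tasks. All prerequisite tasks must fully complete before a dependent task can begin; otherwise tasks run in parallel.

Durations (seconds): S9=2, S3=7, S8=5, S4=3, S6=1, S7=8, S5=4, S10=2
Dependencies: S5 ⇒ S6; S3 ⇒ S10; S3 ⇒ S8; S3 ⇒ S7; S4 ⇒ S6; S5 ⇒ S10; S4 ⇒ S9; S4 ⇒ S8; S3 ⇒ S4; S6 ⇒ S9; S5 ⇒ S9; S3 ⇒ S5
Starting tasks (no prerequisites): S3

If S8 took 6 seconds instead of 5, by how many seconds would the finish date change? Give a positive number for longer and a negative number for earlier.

1

Actual critical path: S3→S4→S8 = 7+3+5 = 15 ⇒ 15 seconds.
Since S8 is critical, the +1 change carries straight to that chain (now 16 seconds).
That remains the longest chain; total 16 seconds.
Change in finish: 16 − 15 = +1 seconds.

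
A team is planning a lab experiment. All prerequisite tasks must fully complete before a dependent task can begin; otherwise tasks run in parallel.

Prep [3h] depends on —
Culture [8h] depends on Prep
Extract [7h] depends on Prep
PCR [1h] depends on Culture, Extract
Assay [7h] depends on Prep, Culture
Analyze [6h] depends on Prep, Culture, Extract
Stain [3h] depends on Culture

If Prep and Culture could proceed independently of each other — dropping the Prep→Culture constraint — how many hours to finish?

16

With the dependency in place, Prep→Culture→Assay = 3+8+7 = 18 sets the finish at 18 hours.
Without Prep→Culture, Culture's earliest start moves from 3 to 0.
New critical path: Prep→Extract→Analyze = 3+7+6 = 16 ⇒ 16 hours.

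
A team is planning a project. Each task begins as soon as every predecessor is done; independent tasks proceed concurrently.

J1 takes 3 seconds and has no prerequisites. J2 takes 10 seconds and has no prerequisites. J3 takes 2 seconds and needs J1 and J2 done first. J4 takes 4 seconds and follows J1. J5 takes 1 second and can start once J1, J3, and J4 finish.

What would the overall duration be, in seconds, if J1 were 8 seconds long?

13

Critical path before the change: J2→J3→J5 = 10+2+1 = 13 giving 13 seconds.
J1 has 5 seconds of float (longest path through it is 8).
New critical path: J1→J4→J5 = 8+4+1 = 13 ⇒ 13 seconds.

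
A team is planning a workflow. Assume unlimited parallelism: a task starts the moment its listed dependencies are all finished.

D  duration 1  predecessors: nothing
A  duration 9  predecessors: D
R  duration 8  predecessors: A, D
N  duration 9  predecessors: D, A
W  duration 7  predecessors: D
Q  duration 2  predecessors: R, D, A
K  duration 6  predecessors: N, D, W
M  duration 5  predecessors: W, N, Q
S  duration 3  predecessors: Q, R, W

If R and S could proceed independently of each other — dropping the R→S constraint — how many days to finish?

25

With the dependency in place, D→A→R→Q→M = 1+9+8+2+5 = 25 sets the finish at 25 days.
Dropping R→S doesn't change S's earliest start (20); another predecessor still binds.
After: D→A→R→Q→M = 1+9+8+2+5 = 25 → 25 days.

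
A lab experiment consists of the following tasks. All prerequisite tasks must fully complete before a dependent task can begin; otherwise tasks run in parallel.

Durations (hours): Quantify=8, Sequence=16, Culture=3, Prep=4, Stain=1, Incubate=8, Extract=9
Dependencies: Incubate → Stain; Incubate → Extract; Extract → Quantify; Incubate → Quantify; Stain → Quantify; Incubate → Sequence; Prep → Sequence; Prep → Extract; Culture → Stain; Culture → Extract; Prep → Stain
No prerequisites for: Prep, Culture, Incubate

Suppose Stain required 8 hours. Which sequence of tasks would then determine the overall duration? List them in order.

Incubate, Extract, Quantify

Critical path before the change: Incubate→Extract→Quantify = 8+9+8 = 25 giving 25 hours.
Stain has 8 hours of float (longest path through it is 17).
The critical path is still Incubate→Extract→Quantify; finish is now 25 hours.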